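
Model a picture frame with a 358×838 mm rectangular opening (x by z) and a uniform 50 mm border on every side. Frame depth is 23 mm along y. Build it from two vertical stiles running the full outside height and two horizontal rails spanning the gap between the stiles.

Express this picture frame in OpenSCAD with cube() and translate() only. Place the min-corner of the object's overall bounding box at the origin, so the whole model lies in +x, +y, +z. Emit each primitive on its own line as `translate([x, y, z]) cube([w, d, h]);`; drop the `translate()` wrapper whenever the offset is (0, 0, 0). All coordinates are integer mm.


cube([50, 23, 938]);
translate([408, 0, 0]) cube([50, 23, 938]);
translate([50, 0, 0]) cube([358, 23, 50]);
translate([50, 0, 888]) cube([358, 23, 50]);


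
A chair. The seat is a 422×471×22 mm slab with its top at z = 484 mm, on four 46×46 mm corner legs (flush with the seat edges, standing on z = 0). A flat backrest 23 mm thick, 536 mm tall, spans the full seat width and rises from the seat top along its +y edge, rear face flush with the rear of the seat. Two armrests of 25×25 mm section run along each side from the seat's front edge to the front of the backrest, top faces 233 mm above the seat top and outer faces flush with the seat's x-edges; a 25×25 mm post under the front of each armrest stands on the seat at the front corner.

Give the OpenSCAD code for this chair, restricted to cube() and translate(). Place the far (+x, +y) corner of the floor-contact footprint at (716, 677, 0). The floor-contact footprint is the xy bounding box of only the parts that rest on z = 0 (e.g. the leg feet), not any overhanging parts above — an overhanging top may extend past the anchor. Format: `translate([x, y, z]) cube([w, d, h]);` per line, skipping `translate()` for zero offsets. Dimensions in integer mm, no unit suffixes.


// leg_h = 484 - 22 = 462
// arm post h = 233 - 25 = 208
translate([294, 206, 462]) cube([422, 471, 22]);
translate([294, 206, 0]) cube([46, 46, 462]);
translate([670, 206, 0]) cube([46, 46, 462]);
translate([294, 631, 0]) cube([46, 46, 462]);
translate([670, 631, 0]) cube([46, 46, 462]);
translate([294, 654, 484]) cube([422, 23, 536]);
translate([294, 206, 692]) cube([25, 448, 25]);
translate([691, 206, 692]) cube([25, 448, 25]);
translate([294, 206, 484]) cube([25, 25, 208]);
translate([691, 206, 484]) cube([25, 25, 208]);


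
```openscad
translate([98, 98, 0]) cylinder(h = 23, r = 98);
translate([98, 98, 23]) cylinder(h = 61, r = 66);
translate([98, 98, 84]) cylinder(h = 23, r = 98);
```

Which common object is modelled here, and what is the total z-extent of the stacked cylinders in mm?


A spool. The overall height is 107 mm.

Three coaxial cylinders, large–small–large — a spool. Two 23 mm flanges and a 61 mm core give 23 + 61 + 23 = 107 mm.


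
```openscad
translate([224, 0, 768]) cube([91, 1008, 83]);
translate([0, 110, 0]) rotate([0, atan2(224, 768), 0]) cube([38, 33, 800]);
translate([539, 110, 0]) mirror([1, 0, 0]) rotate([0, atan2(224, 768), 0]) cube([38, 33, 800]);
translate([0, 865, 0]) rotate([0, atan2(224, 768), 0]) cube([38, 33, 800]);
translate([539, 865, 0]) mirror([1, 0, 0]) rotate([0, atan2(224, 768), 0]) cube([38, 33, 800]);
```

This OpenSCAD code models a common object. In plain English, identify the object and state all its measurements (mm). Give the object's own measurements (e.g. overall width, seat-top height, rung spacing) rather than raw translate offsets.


A sawhorse. A 91×1008×83 mm beam (x, y, z) sits on two A-frame leg pairs. Each pair is two raked legs of 38×33 mm section (33 mm along y) splaying symmetrically in x. Each leg rises 768 mm vertically over 224 mm of horizontal reach and is 800 mm long along its own axis. Every leg's outer bottom edge rests on the floor and its outer top edge meets a bottom edge of the beam — the left legs (tilting toward +x) meet the beam's −x bottom edge, the right legs (their mirror images, tilting toward −x) meet its +x bottom edge — so the leg tops tuck under the beam, the beam's underside is 768 mm above the floor, and the feet are 539 mm apart outside-to-outside with the beam centred between them. The two leg pairs are set in 110 mm from either end of the beam.


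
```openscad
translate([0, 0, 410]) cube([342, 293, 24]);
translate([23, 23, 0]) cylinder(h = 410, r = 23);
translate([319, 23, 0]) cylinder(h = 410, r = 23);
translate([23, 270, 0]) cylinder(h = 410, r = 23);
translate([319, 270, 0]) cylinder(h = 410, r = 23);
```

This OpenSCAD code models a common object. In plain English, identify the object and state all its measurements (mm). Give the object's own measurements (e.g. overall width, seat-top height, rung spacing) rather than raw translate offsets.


A simple wooden stool: a rectangular seat 342 mm (x) by 293 mm (y), 24 mm thick, top face at z = 434 mm, on four round legs, each 46 mm in diameter. The legs rest on z = 0, each leg's axis is inset half a diameter from the nearest pair of seat edges (so the leg's bounding box is flush with the corner).


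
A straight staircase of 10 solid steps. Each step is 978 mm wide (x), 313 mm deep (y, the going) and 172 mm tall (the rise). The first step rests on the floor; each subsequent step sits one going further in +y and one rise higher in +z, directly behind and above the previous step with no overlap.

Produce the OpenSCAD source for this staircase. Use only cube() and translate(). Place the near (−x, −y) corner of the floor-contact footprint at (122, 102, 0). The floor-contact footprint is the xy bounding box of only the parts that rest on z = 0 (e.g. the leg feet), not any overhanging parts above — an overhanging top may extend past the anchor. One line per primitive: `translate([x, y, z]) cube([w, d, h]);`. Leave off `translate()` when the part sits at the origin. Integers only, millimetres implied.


translate([122, 102, 0]) cube([978, 313, 172]);
translate([122, 415, 172]) cube([978, 313, 172]);
translate([122, 728, 344]) cube([978, 313, 172]);
translate([122, 1041, 516]) cube([978, 313, 172]);
translate([122, 1354, 688]) cube([978, 313, 172]);
translate([122, 1667, 860]) cube([978, 313, 172]);
translate([122, 1980, 1032]) cube([978, 313, 172]);
translate([122, 2293, 1204]) cube([978, 313, 172]);
translate([122, 2606, 1376]) cube([978, 313, 172]);
translate([122, 2919, 1548]) cube([978, 313, 172]);


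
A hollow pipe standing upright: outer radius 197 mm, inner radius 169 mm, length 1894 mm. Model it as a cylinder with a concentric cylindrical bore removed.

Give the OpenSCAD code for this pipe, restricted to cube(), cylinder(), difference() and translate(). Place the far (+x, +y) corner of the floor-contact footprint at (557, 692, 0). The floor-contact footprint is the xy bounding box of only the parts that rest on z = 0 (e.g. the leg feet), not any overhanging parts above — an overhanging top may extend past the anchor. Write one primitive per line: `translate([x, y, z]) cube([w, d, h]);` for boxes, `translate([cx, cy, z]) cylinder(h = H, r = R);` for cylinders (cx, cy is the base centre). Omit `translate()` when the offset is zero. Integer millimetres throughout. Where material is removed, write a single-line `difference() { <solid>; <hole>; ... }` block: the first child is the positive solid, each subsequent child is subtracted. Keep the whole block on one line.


difference() { translate([360, 495, 0]) cylinder(h = 1894, r = 197); translate([360, 495, 0]) cylinder(h = 1894, r = 169); }


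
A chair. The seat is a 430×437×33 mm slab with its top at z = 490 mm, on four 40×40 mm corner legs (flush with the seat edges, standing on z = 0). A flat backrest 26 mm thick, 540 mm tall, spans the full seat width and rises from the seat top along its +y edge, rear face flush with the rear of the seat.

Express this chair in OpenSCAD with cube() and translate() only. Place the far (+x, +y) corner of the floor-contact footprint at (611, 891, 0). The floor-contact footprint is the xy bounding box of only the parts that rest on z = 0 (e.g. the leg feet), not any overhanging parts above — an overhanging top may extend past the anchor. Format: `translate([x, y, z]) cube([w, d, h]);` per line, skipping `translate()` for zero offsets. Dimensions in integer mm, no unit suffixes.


// leg_h = 490 - 33 = 457
translate([181, 454, 457]) cube([430, 437, 33]);
translate([181, 454, 0]) cube([40, 40, 457]);
translate([571, 454, 0]) cube([40, 40, 457]);
translate([181, 851, 0]) cube([40, 40, 457]);
translate([571, 851, 0]) cube([40, 40, 457]);
translate([181, 865, 490]) cube([430, 26, 540]);


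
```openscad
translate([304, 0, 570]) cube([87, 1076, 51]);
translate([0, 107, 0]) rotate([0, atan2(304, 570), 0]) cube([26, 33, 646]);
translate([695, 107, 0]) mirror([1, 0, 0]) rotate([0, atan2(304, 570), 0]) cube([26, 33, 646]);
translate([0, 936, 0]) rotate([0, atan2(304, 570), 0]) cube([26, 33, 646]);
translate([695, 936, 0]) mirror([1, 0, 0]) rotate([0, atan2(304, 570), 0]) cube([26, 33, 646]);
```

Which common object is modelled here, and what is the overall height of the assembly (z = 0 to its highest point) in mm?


A sawhorse. The overall height is 621 mm.

A beam across two mirrored pairs of raked legs — a sawhorse. The beam's underside is at z = 570 (matching the legs' vertical rise in atan2(304, 570)) and the beam is 51 mm tall, so its top is at 570 + 51 = 621 mm. The raked legs top out at the beam's underside, so that is the highest point.


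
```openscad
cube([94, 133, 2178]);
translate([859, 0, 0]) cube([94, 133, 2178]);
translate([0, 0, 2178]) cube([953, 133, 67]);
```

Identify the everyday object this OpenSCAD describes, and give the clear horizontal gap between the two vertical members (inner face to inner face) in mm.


A door frame. The clear opening width is 765 mm.

Two 2178 mm tall posts with a header on top — a door frame. The left jamb is 94 mm wide at x = 0; the right jamb starts at x = 859. The clear opening is 859 − 94 = 765 mm.


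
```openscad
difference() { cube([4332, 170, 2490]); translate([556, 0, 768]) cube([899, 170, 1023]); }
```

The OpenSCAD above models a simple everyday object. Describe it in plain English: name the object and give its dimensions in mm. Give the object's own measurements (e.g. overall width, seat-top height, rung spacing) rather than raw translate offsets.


A wall 4332 mm long (x), 170 mm thick (y), 2490 mm tall, with a rectangular window opening cut through it. The opening is 899 mm wide and 1023 mm tall; its sill is at z = 768 mm and its near (−x) edge is 556 mm from the wall's −x end. The opening passes through the full wall thickness.


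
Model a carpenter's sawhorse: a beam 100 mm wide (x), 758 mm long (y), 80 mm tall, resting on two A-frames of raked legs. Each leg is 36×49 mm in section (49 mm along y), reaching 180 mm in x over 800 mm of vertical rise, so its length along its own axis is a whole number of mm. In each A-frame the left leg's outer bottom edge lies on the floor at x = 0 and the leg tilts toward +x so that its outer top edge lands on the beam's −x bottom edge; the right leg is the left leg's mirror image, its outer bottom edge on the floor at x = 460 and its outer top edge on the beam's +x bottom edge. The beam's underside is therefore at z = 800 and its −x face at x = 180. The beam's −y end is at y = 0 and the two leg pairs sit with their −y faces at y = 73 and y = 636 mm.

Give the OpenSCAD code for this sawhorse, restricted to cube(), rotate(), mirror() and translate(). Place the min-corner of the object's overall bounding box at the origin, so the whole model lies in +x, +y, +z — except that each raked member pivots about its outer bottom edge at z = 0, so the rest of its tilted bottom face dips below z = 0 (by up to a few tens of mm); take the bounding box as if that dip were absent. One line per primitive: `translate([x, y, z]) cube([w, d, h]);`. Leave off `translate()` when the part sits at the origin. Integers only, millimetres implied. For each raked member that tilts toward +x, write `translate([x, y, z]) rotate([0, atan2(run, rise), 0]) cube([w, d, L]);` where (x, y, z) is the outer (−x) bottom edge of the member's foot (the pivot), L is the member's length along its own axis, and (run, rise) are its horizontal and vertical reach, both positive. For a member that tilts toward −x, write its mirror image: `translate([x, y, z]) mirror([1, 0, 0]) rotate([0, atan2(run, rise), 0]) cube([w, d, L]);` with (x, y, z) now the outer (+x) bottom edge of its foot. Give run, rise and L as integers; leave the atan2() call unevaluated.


translate([180, 0, 800]) cube([100, 758, 80]);
translate([0, 73, 0]) rotate([0, atan2(180, 800), 0]) cube([36, 49, 820]);
translate([460, 73, 0]) mirror([1, 0, 0]) rotate([0, atan2(180, 800), 0]) cube([36, 49, 820]);
translate([0, 636, 0]) rotate([0, atan2(180, 800), 0]) cube([36, 49, 820]);
translate([460, 636, 0]) mirror([1, 0, 0]) rotate([0, atan2(180, 800), 0]) cube([36, 49, 820]);


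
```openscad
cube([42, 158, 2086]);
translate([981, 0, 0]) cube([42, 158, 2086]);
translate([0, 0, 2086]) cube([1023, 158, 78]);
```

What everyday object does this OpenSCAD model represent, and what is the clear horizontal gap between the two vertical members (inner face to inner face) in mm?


A door frame. The clear opening width is 939 mm.

Two 2086 mm tall posts with a header on top — a door frame. The left jamb is 42 mm wide at x = 0; the right jamb starts at x = 981. The clear opening is 981 − 42 = 939 mm.


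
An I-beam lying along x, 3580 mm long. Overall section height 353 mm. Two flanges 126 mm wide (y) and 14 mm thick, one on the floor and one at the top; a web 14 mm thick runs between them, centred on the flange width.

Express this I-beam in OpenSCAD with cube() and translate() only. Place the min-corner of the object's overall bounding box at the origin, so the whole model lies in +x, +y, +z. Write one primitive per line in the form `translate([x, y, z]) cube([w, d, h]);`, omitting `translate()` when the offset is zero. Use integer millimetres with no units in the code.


cube([3580, 126, 14]);
translate([0, 56, 14]) cube([3580, 14, 325]);
translate([0, 0, 339]) cube([3580, 126, 14]);


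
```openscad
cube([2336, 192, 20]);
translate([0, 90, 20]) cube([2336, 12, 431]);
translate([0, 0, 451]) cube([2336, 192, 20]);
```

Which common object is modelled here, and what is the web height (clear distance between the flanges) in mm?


An I-beam. The web height is 431 mm.

Two wide flanges with a thin centred web — an I-beam. Overall 471 mm minus two 20 mm flanges gives a web of 471 − 2·20 = 431 mm.


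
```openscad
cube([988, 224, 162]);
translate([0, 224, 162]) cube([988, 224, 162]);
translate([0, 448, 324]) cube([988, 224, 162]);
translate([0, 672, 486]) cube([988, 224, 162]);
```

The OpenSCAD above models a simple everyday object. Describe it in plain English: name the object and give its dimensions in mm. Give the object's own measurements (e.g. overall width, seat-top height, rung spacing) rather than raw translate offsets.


A straight staircase of 4 solid steps. Each step is 988 mm wide (x), 224 mm deep (y, the going) and 162 mm tall (the rise). The first step rests on the floor; each subsequent step sits one going further in +y and one rise higher in +z, directly behind and above the previous step with no overlap.


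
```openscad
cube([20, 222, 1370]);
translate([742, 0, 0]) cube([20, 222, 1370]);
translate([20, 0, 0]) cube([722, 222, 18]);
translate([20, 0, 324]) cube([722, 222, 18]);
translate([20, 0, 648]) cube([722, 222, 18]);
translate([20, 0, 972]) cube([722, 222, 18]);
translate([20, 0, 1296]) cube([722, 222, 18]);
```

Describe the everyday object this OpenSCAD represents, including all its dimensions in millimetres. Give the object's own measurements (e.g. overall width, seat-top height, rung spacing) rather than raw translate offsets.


An open bookshelf. Two side panels, each 20 mm thick, 222 mm deep and 1370 mm tall, stand 762 mm apart (outside-to-outside). Between them sit 5 shelves, each 18 mm thick and 222 mm deep, spanning the full gap between the sides. The bottom shelf rests on the floor (its underside at z = 0) and the clear gap between one shelf's top and the next shelf's underside is 306 mm.


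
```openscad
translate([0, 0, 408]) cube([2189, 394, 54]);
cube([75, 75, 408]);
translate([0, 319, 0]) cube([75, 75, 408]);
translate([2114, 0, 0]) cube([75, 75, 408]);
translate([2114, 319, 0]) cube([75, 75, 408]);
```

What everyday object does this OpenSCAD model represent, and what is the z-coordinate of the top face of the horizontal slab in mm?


A bench. The seat-top height is 462 mm.

A long slab on four corner posts — a bench. The slab sits at z = 408 with thickness 54, so the top is 408 + 54 = 462 mm.


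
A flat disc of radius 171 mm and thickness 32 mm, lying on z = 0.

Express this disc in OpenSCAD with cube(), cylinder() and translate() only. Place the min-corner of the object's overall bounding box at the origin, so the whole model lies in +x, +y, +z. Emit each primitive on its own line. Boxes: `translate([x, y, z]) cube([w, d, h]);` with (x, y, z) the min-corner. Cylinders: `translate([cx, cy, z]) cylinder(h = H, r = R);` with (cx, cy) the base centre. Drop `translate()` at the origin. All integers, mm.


translate([171, 171, 0]) cylinder(h = 32, r = 171);


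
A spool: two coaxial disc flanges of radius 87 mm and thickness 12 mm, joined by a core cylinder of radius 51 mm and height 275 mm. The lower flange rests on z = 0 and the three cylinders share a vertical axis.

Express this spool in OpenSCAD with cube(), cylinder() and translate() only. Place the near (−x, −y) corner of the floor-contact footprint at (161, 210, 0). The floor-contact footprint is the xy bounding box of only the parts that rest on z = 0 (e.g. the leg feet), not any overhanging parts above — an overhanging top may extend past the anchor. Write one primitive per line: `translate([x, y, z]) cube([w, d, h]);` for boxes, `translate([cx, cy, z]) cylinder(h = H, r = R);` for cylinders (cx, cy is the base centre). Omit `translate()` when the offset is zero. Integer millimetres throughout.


translate([248, 297, 0]) cylinder(h = 12, r = 87);
translate([248, 297, 12]) cylinder(h = 275, r = 51);
translate([248, 297, 287]) cylinder(h = 12, r = 87);


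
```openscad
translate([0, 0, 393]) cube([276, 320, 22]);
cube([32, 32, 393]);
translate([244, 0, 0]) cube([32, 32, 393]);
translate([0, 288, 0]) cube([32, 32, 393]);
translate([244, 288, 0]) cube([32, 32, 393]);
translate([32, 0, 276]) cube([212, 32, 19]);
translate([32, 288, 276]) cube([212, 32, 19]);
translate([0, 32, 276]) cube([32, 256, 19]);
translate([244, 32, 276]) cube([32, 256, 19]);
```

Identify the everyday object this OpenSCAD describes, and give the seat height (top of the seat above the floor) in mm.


A stool. The seat height is 415 mm.

A 276×320×22 slab at z = 393 on four corner posts — a stool. The seat top is 393 + 22 = 415 mm.


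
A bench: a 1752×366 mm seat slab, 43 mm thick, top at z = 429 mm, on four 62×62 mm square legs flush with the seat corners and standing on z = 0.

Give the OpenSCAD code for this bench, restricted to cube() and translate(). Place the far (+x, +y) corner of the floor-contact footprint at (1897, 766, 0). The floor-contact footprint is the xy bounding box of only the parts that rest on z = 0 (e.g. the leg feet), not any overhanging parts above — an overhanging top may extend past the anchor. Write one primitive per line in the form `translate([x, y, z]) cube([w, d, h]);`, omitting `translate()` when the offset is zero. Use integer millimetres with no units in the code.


// leg_h = 429 − 43 = 386
translate([145, 400, 386]) cube([1752, 366, 43]);
translate([145, 400, 0]) cube([62, 62, 386]);
translate([145, 704, 0]) cube([62, 62, 386]);
translate([1835, 400, 0]) cube([62, 62, 386]);
translate([1835, 704, 0]) cube([62, 62, 386]);


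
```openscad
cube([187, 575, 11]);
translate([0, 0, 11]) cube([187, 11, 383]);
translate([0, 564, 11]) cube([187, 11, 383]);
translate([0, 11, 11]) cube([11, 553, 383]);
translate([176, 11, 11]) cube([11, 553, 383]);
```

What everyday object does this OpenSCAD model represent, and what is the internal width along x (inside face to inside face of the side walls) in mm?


An open box. The internal width is 165 mm.

A 187×575 base slab with four walls standing on it — an open box. The base is 187 mm wide and the walls are 11 mm thick, so the internal width is 187 − 2 × 11 = 165 mm.


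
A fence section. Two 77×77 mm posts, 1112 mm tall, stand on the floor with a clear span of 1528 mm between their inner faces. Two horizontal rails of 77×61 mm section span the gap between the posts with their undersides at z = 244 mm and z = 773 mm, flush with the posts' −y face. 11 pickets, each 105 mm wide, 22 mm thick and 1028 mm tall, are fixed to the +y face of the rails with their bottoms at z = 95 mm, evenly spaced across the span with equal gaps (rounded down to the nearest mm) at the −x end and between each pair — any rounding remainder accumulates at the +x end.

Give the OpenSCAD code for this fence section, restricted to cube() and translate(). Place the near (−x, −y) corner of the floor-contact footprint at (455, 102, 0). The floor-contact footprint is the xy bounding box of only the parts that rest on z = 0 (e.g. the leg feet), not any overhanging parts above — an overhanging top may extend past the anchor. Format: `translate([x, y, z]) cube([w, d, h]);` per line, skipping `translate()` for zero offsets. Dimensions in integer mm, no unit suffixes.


translate([455, 102, 0]) cube([77, 77, 1112]);
translate([2060, 102, 0]) cube([77, 77, 1112]);
translate([532, 102, 244]) cube([1528, 77, 61]);
translate([532, 102, 773]) cube([1528, 77, 61]);
translate([563, 179, 95]) cube([105, 22, 1028]);
translate([699, 179, 95]) cube([105, 22, 1028]);
translate([835, 179, 95]) cube([105, 22, 1028]);
translate([971, 179, 95]) cube([105, 22, 1028]);
translate([1107, 179, 95]) cube([105, 22, 1028]);
translate([1243, 179, 95]) cube([105, 22, 1028]);
translate([1379, 179, 95]) cube([105, 22, 1028]);
translate([1515, 179, 95]) cube([105, 22, 1028]);
translate([1651, 179, 95]) cube([105, 22, 1028]);
translate([1787, 179, 95]) cube([105, 22, 1028]);
translate([1923, 179, 95]) cube([105, 22, 1028]);


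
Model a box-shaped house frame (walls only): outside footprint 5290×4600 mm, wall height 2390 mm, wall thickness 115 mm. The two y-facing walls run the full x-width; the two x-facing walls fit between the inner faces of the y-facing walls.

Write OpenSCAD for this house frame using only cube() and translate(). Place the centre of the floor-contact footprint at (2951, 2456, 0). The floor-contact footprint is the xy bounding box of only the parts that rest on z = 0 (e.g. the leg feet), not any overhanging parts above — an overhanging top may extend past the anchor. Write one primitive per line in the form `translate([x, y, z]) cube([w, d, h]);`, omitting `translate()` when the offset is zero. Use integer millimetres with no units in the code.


translate([306, 156, 0]) cube([5290, 115, 2390]);
translate([306, 4641, 0]) cube([5290, 115, 2390]);
translate([306, 271, 0]) cube([115, 4370, 2390]);
translate([5481, 271, 0]) cube([115, 4370, 2390]);


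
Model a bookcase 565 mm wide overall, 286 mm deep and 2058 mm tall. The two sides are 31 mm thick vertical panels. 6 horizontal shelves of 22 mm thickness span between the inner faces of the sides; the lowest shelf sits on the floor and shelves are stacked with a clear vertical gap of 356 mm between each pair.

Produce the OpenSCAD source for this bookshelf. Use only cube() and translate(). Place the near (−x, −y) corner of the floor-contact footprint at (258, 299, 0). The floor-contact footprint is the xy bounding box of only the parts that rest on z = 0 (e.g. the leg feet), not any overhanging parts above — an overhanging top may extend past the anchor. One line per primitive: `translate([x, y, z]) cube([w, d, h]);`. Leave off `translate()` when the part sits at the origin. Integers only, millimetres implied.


translate([258, 299, 0]) cube([31, 286, 2058]);
translate([792, 299, 0]) cube([31, 286, 2058]);
translate([289, 299, 0]) cube([503, 286, 22]);
translate([289, 299, 378]) cube([503, 286, 22]);
translate([289, 299, 756]) cube([503, 286, 22]);
translate([289, 299, 1134]) cube([503, 286, 22]);
translate([289, 299, 1512]) cube([503, 286, 22]);
translate([289, 299, 1890]) cube([503, 286, 22]);


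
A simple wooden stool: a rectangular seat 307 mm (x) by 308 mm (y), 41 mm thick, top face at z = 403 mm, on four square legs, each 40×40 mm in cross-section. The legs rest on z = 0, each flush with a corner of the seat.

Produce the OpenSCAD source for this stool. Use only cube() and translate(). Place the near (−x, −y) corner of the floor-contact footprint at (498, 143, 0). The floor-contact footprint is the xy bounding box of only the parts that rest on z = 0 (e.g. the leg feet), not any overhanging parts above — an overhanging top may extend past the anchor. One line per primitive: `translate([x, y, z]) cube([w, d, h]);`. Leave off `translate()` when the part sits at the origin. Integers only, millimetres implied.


translate([498, 143, 362]) cube([307, 308, 41]);
translate([498, 143, 0]) cube([40, 40, 362]);
translate([765, 143, 0]) cube([40, 40, 362]);
translate([498, 411, 0]) cube([40, 40, 362]);
translate([765, 411, 0]) cube([40, 40, 362]);


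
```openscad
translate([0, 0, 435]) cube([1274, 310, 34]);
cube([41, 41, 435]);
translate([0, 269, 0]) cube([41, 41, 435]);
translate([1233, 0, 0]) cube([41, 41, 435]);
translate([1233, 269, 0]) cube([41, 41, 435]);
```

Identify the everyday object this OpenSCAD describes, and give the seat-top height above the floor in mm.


A bench. The seat-top height is 469 mm.

A long slab on four corner posts — a bench. The slab sits at z = 435 with thickness 34, so the top is 435 + 34 = 469 mm.


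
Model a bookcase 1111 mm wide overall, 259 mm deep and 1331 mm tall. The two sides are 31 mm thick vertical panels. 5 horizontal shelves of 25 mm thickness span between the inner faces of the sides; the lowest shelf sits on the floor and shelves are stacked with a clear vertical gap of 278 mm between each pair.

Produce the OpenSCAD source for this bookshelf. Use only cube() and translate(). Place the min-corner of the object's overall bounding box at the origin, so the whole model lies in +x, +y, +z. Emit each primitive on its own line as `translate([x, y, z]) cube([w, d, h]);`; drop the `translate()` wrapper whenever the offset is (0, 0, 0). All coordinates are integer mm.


cube([31, 259, 1331]);
translate([1080, 0, 0]) cube([31, 259, 1331]);
translate([31, 0, 0]) cube([1049, 259, 25]);
translate([31, 0, 303]) cube([1049, 259, 25]);
translate([31, 0, 606]) cube([1049, 259, 25]);
translate([31, 0, 909]) cube([1049, 259, 25]);
translate([31, 0, 1212]) cube([1049, 259, 25]);


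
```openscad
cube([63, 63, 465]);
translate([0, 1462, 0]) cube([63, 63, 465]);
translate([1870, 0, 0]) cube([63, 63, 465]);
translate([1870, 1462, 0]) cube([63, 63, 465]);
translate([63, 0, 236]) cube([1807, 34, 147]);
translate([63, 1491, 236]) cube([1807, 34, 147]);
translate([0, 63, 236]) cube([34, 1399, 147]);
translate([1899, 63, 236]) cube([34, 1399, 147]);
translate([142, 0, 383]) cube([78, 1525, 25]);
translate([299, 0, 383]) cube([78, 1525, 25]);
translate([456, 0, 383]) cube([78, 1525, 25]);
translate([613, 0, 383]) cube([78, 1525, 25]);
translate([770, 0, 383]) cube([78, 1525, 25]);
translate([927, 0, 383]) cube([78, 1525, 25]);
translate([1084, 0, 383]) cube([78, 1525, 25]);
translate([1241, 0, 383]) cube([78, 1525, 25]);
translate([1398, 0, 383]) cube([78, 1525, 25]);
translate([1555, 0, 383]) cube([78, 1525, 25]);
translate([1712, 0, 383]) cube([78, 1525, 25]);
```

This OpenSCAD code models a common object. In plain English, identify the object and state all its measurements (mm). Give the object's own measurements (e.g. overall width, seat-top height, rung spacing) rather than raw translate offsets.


A bed frame 1933 mm long (x) by 1525 mm wide (y). Four 63×63 mm corner posts, 465 mm tall, at the corners of the footprint. Four rails of 34 mm thickness and 147 mm height run between adjacent posts with their undersides at z = 236 mm, their outer faces flush with the outside of the frame (the two x-running rails run between the posts' inner faces; the two y-running rails run between the posts' inner faces). 11 slats, each 78 mm wide (x) and 25 mm thick, lie across the top of the two x-running rails, running the full 1525 mm width of the frame in y; along x they sit between the end posts with a 79 mm gap after the −x posts and between neighbouring slats, leaving 80 mm before the +x posts.


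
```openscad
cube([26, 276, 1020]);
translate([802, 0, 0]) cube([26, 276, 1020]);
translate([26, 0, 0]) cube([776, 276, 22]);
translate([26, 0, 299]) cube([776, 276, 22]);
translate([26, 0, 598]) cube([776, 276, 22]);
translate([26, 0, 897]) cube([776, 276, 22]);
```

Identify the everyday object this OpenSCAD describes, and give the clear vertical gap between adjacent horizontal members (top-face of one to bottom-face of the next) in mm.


A bookshelf. The clear shelf gap is 277 mm.

Two tall side panels with 4 horizontal boards between them — a bookshelf. The first two shelf undersides are at z = 0 and z = 299; with shelf thickness 22, the clear gap is 299 − 0 − 22 = 277 mm.


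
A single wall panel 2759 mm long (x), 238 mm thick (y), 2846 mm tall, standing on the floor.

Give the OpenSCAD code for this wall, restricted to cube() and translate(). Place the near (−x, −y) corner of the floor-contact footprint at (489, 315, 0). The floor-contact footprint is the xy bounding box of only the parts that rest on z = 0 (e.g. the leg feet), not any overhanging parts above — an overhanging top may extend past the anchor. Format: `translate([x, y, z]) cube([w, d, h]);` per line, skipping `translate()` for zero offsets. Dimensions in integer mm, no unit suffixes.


translate([489, 315, 0]) cube([2759, 238, 2846]);


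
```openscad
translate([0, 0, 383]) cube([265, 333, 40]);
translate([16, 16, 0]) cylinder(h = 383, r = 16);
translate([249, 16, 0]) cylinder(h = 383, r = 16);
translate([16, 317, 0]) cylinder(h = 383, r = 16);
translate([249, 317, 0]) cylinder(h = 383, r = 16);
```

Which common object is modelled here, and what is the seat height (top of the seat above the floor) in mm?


A stool. The seat height is 423 mm.

A 265×333×40 slab at z = 383 on four corner cylinders — a stool. The seat top is 383 + 40 = 423 mm.


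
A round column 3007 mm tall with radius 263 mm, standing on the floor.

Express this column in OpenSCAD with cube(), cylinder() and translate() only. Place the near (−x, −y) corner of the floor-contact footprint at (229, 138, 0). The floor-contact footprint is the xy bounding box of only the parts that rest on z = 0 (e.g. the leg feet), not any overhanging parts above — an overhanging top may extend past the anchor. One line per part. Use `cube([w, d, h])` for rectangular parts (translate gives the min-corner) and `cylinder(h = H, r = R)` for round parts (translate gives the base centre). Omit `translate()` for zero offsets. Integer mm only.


translate([492, 401, 0]) cylinder(h = 3007, r = 263);


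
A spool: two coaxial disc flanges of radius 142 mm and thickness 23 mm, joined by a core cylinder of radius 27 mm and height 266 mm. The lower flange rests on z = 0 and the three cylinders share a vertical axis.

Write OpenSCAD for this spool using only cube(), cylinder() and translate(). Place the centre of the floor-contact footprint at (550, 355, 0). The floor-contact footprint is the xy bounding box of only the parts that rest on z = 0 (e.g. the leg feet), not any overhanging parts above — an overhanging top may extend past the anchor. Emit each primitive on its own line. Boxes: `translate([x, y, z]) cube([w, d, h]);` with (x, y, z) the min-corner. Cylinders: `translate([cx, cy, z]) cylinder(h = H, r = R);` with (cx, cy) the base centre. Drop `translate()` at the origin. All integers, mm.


translate([550, 355, 0]) cylinder(h = 23, r = 142);
translate([550, 355, 23]) cylinder(h = 266, r = 27);
translate([550, 355, 289]) cylinder(h = 23, r = 142);


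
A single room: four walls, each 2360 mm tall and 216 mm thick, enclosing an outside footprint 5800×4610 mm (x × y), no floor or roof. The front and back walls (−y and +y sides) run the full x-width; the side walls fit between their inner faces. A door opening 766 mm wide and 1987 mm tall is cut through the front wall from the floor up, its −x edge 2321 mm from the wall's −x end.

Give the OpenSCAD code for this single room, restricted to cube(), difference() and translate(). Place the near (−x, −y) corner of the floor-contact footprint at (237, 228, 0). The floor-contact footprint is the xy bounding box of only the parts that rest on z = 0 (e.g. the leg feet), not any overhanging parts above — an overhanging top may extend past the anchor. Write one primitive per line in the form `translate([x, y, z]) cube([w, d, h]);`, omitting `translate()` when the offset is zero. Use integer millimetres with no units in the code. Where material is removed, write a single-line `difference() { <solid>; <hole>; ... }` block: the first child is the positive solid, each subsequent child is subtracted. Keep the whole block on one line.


difference() { translate([237, 228, 0]) cube([5800, 216, 2360]); translate([2558, 228, 0]) cube([766, 216, 1987]); }
translate([237, 4622, 0]) cube([5800, 216, 2360]);
translate([237, 444, 0]) cube([216, 4178, 2360]);
translate([5821, 444, 0]) cube([216, 4178, 2360]);


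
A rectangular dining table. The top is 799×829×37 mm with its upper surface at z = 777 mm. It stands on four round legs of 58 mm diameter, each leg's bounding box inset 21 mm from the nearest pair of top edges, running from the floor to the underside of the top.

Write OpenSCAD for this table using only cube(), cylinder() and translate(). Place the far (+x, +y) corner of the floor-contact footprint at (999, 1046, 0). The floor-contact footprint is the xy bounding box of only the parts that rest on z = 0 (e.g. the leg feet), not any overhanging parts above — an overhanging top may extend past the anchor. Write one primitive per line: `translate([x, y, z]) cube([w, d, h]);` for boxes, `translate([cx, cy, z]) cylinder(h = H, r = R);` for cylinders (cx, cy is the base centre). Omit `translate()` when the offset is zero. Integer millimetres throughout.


translate([221, 238, 740]) cube([799, 829, 37]);
translate([271, 288, 0]) cylinder(h = 740, r = 29);
translate([970, 288, 0]) cylinder(h = 740, r = 29);
translate([271, 1017, 0]) cylinder(h = 740, r = 29);
translate([970, 1017, 0]) cylinder(h = 740, r = 29);


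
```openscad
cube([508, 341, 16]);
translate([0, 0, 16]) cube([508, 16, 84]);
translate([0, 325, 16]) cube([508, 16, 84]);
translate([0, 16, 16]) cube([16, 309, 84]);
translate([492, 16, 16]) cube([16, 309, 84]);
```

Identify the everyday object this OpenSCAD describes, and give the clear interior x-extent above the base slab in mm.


An open box. The internal width is 476 mm.

A 508×341 base slab with four walls standing on it — an open box. The base is 508 mm wide and the walls are 16 mm thick, so the internal width is 508 − 2 × 16 = 476 mm.


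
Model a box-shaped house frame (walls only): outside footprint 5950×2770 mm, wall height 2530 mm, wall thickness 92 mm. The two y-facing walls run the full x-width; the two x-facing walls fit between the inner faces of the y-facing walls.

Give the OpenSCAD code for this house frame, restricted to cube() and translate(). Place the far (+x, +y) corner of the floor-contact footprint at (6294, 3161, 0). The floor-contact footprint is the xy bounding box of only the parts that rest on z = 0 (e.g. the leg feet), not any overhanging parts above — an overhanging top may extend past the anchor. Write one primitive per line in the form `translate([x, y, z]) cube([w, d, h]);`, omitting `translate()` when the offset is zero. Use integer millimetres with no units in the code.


translate([344, 391, 0]) cube([5950, 92, 2530]);
translate([344, 3069, 0]) cube([5950, 92, 2530]);
translate([344, 483, 0]) cube([92, 2586, 2530]);
translate([6202, 483, 0]) cube([92, 2586, 2530]);


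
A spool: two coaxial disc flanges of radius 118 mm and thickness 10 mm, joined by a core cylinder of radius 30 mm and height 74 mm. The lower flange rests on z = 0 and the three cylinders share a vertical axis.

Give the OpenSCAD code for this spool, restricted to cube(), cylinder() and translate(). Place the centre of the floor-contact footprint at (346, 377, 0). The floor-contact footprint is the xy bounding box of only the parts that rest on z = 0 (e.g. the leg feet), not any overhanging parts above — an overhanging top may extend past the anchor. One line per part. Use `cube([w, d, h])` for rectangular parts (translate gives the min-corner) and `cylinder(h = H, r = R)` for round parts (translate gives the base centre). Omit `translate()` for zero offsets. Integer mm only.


translate([346, 377, 0]) cylinder(h = 10, r = 118);
translate([346, 377, 10]) cylinder(h = 74, r = 30);
translate([346, 377, 84]) cylinder(h = 10, r = 118);


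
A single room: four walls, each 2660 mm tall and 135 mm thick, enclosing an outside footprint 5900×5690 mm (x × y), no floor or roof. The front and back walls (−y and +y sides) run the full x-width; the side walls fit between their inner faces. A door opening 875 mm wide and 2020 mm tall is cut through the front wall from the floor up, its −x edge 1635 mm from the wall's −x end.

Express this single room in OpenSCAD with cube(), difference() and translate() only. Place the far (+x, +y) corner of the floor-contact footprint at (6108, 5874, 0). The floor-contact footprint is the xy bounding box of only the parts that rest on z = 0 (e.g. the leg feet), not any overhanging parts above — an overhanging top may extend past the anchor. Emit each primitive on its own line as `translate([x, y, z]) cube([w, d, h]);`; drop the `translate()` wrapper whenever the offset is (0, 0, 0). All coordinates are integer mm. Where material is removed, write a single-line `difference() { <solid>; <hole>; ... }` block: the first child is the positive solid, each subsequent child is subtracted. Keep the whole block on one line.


difference() { translate([208, 184, 0]) cube([5900, 135, 2660]); translate([1843, 184, 0]) cube([875, 135, 2020]); }
translate([208, 5739, 0]) cube([5900, 135, 2660]);
translate([208, 319, 0]) cube([135, 5420, 2660]);
translate([5973, 319, 0]) cube([135, 5420, 2660]);


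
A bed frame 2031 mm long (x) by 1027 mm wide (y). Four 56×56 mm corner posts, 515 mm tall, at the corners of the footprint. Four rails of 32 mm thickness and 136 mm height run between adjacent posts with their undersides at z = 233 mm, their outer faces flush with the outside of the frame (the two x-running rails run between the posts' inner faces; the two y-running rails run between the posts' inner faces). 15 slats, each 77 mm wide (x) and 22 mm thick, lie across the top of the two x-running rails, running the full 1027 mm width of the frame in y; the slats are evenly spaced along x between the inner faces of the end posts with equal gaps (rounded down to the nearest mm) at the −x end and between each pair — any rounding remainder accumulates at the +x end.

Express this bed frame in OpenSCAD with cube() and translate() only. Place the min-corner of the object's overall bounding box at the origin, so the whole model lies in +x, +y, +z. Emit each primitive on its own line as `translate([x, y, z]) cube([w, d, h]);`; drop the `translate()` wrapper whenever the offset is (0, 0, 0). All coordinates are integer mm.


// slat z = rail_z + rail_h = 233 + 136 = 369
// slat gap = ⌊(1919 − 15·77) / 16⌋ = 47
cube([56, 56, 515]);
translate([0, 971, 0]) cube([56, 56, 515]);
translate([1975, 0, 0]) cube([56, 56, 515]);
translate([1975, 971, 0]) cube([56, 56, 515]);
translate([56, 0, 233]) cube([1919, 32, 136]);
translate([56, 995, 233]) cube([1919, 32, 136]);
translate([0, 56, 233]) cube([32, 915, 136]);
translate([1999, 56, 233]) cube([32, 915, 136]);
translate([103, 0, 369]) cube([77, 1027, 22]);
translate([227, 0, 369]) cube([77, 1027, 22]);
translate([351, 0, 369]) cube([77, 1027, 22]);
translate([475, 0, 369]) cube([77, 1027, 22]);
translate([599, 0, 369]) cube([77, 1027, 22]);
translate([723, 0, 369]) cube([77, 1027, 22]);
translate([847, 0, 369]) cube([77, 1027, 22]);
translate([971, 0, 369]) cube([77, 1027, 22]);
translate([1095, 0, 369]) cube([77, 1027, 22]);
translate([1219, 0, 369]) cube([77, 1027, 22]);
translate([1343, 0, 369]) cube([77, 1027, 22]);
translate([1467, 0, 369]) cube([77, 1027, 22]);
translate([1591, 0, 369]) cube([77, 1027, 22]);
translate([1715, 0, 369]) cube([77, 1027, 22]);
translate([1839, 0, 369]) cube([77, 1027, 22]);
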